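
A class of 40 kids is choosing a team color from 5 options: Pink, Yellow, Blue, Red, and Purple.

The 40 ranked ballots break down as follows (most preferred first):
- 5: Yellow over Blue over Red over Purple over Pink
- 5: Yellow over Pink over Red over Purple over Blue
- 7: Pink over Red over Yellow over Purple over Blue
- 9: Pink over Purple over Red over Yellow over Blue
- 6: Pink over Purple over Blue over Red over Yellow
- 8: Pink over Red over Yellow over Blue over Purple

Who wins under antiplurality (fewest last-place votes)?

Red

Last-place votes: Pink 5, Yellow 6, Blue 21, Red 0, Purple 8.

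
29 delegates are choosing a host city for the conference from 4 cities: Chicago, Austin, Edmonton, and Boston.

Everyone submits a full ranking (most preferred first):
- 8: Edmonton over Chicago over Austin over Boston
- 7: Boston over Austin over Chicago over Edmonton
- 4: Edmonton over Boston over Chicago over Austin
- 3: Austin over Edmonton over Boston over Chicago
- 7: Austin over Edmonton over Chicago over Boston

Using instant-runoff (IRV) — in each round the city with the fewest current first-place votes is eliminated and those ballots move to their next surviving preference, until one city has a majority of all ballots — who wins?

Round 1: Chicago 0, Austin 10, Edmonton 12, Boston 7. Chicago eliminated.
Round 2: Austin 10, Edmonton 12, Boston 7. Boston eliminated.
Round 3: Austin 17, Edmonton 12. Austin has a majority (≥15).

Austin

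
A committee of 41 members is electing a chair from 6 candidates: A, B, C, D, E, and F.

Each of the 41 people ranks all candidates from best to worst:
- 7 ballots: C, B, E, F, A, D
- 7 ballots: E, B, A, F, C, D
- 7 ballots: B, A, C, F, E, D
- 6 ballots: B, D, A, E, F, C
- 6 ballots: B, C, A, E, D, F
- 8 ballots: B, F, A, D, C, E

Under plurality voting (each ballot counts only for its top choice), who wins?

B

First-place votes: A 0, B 27, C 7, D 0, E 7, F 0.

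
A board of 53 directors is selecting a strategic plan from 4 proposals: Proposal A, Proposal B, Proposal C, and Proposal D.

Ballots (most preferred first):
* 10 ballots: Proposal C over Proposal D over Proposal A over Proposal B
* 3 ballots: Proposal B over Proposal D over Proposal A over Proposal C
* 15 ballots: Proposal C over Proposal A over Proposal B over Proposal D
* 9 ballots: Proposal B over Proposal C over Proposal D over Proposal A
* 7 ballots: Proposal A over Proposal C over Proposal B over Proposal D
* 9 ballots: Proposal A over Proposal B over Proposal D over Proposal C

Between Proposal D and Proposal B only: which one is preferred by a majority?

Proposal B

Proposal D is ranked above Proposal B on 10 ballots; Proposal B above Proposal D on 43.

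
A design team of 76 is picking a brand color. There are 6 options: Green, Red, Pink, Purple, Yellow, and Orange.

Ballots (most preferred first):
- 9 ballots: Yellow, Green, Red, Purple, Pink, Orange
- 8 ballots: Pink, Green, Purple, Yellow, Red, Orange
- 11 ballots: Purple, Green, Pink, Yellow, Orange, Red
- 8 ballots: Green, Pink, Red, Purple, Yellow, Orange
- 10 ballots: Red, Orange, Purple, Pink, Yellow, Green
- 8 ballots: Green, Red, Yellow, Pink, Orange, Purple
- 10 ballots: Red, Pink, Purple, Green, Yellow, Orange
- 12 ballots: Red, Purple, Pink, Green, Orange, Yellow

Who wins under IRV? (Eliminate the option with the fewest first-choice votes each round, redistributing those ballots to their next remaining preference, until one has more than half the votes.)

Round 1: Green 16, Red 32, Pink 8, Purple 11, Yellow 9, Orange 0. Orange eliminated.
Round 2: Green 16, Red 32, Pink 8, Purple 11, Yellow 9. Pink eliminated.
Round 3: Green 24, Red 32, Purple 11, Yellow 9. Yellow eliminated.
Round 4: Green 33, Red 32, Purple 11. Purple eliminated.
Round 5: Green 44, Red 32. Green has a majority (≥39).

Green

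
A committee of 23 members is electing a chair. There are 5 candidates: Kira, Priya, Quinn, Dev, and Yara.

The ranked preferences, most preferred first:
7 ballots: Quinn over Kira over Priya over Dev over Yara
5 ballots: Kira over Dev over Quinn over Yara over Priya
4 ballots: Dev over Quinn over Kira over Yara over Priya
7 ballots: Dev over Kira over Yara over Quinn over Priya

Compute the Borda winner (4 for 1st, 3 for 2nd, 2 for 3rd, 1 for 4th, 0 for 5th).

Kira: 7×3 + 5×4 + 4×2 + 7×3 = 70
Priya: 7×2 + 5×0 + 4×0 + 7×0 = 14
Quinn: 7×4 + 5×2 + 4×3 + 7×1 = 57
Dev: 7×1 + 5×3 + 4×4 + 7×4 = 66
Yara: 7×0 + 5×1 + 4×1 + 7×2 = 23

Kira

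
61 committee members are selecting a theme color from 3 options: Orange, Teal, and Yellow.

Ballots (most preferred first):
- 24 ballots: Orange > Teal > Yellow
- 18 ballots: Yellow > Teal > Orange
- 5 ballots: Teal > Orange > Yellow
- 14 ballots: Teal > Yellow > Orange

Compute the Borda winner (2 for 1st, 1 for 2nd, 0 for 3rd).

Orange: 24×2 + 18×0 + 5×1 + 14×0 = 53
Teal: 24×1 + 18×1 + 5×2 + 14×2 = 80
Yellow: 24×0 + 18×2 + 5×0 + 14×1 = 50

Teal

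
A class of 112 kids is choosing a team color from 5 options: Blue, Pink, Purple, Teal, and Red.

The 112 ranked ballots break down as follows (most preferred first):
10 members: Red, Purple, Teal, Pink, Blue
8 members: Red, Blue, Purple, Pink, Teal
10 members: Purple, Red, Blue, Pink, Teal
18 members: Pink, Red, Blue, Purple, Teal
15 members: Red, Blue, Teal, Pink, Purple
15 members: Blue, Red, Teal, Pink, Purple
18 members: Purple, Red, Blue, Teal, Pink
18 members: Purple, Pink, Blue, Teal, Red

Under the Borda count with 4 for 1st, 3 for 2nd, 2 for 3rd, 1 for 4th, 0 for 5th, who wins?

Red

Blue: 10×0 + 8×3 + 10×2 + 18×2 + 15×3 + 15×4 + 18×2 + 18×2 = 257
Pink: 10×1 + 8×1 + 10×1 + 18×4 + 15×1 + 15×1 + 18×0 + 18×3 = 184
Purple: 10×3 + 8×2 + 10×4 + 18×1 + 15×0 + 15×0 + 18×4 + 18×4 = 248
Teal: 10×2 + 8×0 + 10×0 + 18×0 + 15×2 + 15×2 + 18×1 + 18×1 = 116
Red: 10×4 + 8×4 + 10×3 + 18×3 + 15×4 + 15×3 + 18×3 + 18×0 = 315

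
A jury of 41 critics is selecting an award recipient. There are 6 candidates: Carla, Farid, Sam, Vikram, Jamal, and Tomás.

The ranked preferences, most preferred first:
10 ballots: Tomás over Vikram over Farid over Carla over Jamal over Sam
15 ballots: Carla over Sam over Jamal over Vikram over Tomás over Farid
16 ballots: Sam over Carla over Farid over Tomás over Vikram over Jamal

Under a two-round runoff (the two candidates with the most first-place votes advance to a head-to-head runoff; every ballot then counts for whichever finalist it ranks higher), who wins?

Round 1 first-place votes: Carla 15, Farid 0, Sam 16, Vikram 0, Jamal 0, Tomás 10. Sam and Carla advance.
Runoff: Sam is ranked above Carla on 16 ballots, Carla above Sam on 25.

Carla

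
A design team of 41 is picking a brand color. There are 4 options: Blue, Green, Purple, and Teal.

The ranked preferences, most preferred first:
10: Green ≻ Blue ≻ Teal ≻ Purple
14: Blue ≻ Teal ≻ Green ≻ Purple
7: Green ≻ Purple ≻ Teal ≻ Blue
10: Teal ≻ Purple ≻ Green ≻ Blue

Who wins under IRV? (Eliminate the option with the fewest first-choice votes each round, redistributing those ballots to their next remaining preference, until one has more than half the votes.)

Round 1: Blue 14, Green 17, Purple 0, Teal 10. Purple eliminated.
Round 2: Blue 14, Green 17, Teal 10. Teal eliminated.
Round 3: Blue 14, Green 27. Green has a majority (≥21).

Green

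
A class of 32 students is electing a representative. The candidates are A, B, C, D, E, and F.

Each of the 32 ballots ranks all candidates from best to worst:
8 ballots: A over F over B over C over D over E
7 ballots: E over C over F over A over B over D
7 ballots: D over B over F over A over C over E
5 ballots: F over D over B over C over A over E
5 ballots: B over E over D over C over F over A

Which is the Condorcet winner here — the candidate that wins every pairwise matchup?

F

F vs A: 24–8
F vs B: 20–12
F vs C: 20–12
F vs D: 20–12
F vs E: 20–12
F beats every other candidate.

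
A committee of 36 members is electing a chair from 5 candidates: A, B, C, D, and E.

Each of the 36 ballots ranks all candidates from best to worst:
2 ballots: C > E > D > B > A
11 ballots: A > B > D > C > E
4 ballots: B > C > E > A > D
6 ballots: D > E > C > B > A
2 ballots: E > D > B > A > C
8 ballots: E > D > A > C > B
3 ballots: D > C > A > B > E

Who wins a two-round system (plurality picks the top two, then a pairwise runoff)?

E

Round 1 first-place votes: A 11, B 4, C 2, D 9, E 10. A and E advance.
Runoff: A is ranked above E on 14 ballots, E above A on 22.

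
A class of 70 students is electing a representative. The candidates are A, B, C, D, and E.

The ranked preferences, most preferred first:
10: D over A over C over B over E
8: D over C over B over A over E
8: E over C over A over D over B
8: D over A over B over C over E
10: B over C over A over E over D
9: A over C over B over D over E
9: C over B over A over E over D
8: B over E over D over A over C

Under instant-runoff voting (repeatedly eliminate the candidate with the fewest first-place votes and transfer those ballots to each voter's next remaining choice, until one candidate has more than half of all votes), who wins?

Round 1: A 9, B 18, C 9, D 26, E 8. E eliminated.
Round 2: A 9, B 18, C 17, D 26. A eliminated.
Round 3: B 18, C 26, D 26. B eliminated.
Round 4: C 36, D 34. C has a majority (≥36).

C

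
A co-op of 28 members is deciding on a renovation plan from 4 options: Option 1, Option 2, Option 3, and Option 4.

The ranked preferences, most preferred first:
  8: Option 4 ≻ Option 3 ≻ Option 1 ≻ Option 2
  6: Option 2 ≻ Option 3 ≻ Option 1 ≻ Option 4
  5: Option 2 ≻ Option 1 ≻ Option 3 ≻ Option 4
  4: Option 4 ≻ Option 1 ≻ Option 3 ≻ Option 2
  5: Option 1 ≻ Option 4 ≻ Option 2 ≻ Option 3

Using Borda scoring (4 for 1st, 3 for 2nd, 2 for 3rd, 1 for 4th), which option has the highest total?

Option 1: 8×2 + 6×2 + 5×3 + 4×3 + 5×4 = 75
Option 2: 8×1 + 6×4 + 5×4 + 4×1 + 5×2 = 66
Option 3: 8×3 + 6×3 + 5×2 + 4×2 + 5×1 = 65
Option 4: 8×4 + 6×1 + 5×1 + 4×4 + 5×3 = 74

Option 1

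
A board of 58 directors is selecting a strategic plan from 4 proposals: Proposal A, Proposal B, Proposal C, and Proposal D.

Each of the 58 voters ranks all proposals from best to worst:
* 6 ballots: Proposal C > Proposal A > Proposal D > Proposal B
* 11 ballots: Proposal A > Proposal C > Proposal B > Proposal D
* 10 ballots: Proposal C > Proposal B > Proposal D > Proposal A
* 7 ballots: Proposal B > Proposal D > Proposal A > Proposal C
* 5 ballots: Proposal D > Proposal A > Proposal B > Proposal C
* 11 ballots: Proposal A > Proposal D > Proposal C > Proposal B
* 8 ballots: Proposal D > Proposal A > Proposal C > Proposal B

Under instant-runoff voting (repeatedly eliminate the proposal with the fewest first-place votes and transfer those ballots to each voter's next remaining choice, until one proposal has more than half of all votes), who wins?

Proposal D

Round 1: Proposal A 22, Proposal B 7, Proposal C 16, Proposal D 13. Proposal B eliminated.
Round 2: Proposal A 22, Proposal C 16, Proposal D 20. Proposal C eliminated.
Round 3: Proposal A 28, Proposal D 30. Proposal D has a majority (≥30).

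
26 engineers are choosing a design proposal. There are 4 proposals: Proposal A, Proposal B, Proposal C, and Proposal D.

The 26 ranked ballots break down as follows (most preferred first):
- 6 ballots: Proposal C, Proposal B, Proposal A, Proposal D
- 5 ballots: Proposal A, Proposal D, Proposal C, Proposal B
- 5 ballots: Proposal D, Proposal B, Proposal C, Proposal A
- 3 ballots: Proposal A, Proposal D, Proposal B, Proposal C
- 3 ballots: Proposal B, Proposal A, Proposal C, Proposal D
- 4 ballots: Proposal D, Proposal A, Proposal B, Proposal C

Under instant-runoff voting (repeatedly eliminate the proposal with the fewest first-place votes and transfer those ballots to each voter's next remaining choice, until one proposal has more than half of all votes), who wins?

Proposal A

Round 1: Proposal A 8, Proposal B 3, Proposal C 6, Proposal D 9. Proposal B eliminated.
Round 2: Proposal A 11, Proposal C 6, Proposal D 9. Proposal C eliminated.
Round 3: Proposal A 17, Proposal D 9. Proposal A has a majority (≥14).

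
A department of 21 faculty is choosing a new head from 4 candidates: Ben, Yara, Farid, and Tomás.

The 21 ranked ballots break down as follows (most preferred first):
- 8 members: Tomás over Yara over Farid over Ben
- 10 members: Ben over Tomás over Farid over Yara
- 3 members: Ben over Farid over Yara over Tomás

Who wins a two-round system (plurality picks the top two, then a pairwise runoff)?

Ben

Round 1 first-place votes: Ben 13, Yara 0, Farid 0, Tomás 8. Ben and Tomás advance.
Runoff: Ben is ranked above Tomás on 13 ballots, Tomás above Ben on 8.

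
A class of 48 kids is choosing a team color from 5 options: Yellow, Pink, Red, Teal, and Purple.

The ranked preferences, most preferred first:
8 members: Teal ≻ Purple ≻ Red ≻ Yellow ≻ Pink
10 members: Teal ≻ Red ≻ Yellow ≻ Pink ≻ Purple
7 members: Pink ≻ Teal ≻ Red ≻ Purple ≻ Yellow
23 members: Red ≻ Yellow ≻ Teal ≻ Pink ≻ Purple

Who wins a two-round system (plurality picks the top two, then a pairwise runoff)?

Round 1 first-place votes: Yellow 0, Pink 7, Red 23, Teal 18, Purple 0. Red and Teal advance.
Runoff: Red is ranked above Teal on 23 ballots, Teal above Red on 25.

Teal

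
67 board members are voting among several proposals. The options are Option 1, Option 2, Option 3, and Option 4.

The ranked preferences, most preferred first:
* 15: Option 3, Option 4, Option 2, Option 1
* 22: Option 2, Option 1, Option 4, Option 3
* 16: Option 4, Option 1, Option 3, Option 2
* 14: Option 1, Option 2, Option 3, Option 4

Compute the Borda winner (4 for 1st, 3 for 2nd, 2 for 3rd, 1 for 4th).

Option 1

Option 1: 15×1 + 22×3 + 16×3 + 14×4 = 185
Option 2: 15×2 + 22×4 + 16×1 + 14×3 = 176
Option 3: 15×4 + 22×1 + 16×2 + 14×2 = 142
Option 4: 15×3 + 22×2 + 16×4 + 14×1 = 167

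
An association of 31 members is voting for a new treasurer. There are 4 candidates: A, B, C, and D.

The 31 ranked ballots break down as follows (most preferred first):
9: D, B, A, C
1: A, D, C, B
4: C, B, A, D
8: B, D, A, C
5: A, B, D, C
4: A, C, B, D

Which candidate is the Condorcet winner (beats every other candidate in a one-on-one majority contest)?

B vs A: 21–10
B vs C: 22–9
B vs D: 21–10
B beats every other candidate.

B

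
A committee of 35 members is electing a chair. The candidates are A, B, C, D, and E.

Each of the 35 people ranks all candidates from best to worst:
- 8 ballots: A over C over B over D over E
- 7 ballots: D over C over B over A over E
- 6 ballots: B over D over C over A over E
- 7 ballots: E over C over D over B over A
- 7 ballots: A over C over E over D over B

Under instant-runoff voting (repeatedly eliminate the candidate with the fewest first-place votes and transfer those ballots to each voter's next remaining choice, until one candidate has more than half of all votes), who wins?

Round 1: A 15, B 6, C 0, D 7, E 7. C eliminated.
Round 2: A 15, B 6, D 7, E 7. B eliminated.
Round 3: A 15, D 13, E 7. E eliminated.
Round 4: A 15, D 20. D has a majority (≥18).

D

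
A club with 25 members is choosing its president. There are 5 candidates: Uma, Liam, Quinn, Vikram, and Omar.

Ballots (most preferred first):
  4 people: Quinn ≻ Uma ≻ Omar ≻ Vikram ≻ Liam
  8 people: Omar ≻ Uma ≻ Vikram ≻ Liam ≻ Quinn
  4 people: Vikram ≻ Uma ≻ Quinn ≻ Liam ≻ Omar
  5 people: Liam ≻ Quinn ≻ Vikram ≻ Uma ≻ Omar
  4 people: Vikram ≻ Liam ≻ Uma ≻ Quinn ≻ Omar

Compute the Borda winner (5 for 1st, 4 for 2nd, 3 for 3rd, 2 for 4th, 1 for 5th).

Vikram

Uma: 4×4 + 8×4 + 4×4 + 5×2 + 4×3 = 86
Liam: 4×1 + 8×2 + 4×2 + 5×5 + 4×4 = 69
Quinn: 4×5 + 8×1 + 4×3 + 5×4 + 4×2 = 68
Vikram: 4×2 + 8×3 + 4×5 + 5×3 + 4×5 = 87
Omar: 4×3 + 8×5 + 4×1 + 5×1 + 4×1 = 65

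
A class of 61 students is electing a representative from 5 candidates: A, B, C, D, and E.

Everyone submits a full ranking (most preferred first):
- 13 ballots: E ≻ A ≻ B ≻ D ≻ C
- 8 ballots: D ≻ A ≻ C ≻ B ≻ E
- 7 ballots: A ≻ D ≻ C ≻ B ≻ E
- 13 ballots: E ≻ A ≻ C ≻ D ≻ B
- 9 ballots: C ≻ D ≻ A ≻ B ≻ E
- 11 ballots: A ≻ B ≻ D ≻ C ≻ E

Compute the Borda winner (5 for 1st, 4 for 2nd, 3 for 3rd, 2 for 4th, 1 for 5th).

A

A: 13×4 + 8×4 + 7×5 + 13×4 + 9×3 + 11×5 = 253
B: 13×3 + 8×2 + 7×2 + 13×1 + 9×2 + 11×4 = 144
C: 13×1 + 8×3 + 7×3 + 13×3 + 9×5 + 11×2 = 164
D: 13×2 + 8×5 + 7×4 + 13×2 + 9×4 + 11×3 = 189
E: 13×5 + 8×1 + 7×1 + 13×5 + 9×1 + 11×1 = 165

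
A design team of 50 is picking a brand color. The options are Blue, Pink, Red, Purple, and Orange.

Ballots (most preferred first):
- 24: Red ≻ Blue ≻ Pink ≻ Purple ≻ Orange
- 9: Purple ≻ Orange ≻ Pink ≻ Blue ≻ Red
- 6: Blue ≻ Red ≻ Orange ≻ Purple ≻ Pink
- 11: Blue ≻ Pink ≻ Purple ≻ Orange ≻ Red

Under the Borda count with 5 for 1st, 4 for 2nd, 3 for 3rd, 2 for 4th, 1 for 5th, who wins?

Blue

Blue: 24×4 + 9×2 + 6×5 + 11×5 = 199
Pink: 24×3 + 9×3 + 6×1 + 11×4 = 149
Red: 24×5 + 9×1 + 6×4 + 11×1 = 164
Purple: 24×2 + 9×5 + 6×2 + 11×3 = 138
Orange: 24×1 + 9×4 + 6×3 + 11×2 = 100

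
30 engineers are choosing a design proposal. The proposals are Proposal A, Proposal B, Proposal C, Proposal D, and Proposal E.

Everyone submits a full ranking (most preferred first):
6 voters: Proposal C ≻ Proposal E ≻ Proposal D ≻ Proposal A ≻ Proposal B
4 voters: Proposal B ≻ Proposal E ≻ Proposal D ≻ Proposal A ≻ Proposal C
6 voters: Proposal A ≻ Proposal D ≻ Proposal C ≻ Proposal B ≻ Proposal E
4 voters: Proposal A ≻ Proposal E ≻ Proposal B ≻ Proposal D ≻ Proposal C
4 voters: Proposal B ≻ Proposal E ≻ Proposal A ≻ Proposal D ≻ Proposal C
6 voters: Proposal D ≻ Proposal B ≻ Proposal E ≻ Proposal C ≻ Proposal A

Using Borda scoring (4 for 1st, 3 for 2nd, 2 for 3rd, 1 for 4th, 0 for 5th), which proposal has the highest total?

Proposal A: 6×1 + 4×1 + 6×4 + 4×4 + 4×2 + 6×0 = 58
Proposal B: 6×0 + 4×4 + 6×1 + 4×2 + 4×4 + 6×3 = 64
Proposal C: 6×4 + 4×0 + 6×2 + 4×0 + 4×0 + 6×1 = 42
Proposal D: 6×2 + 4×2 + 6×3 + 4×1 + 4×1 + 6×4 = 70
Proposal E: 6×3 + 4×3 + 6×0 + 4×3 + 4×3 + 6×2 = 66

Proposal D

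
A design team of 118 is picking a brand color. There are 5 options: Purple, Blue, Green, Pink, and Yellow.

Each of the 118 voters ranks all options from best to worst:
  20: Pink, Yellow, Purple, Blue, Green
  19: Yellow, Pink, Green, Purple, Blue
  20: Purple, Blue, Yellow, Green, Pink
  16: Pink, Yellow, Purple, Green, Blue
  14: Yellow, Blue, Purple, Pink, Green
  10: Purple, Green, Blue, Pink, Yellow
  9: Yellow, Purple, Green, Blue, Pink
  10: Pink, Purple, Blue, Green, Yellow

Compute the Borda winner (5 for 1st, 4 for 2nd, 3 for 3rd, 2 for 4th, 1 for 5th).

Yellow

Purple: 20×3 + 19×2 + 20×5 + 16×3 + 14×3 + 10×5 + 9×4 + 10×4 = 414
Blue: 20×2 + 19×1 + 20×4 + 16×1 + 14×4 + 10×3 + 9×2 + 10×3 = 289
Green: 20×1 + 19×3 + 20×2 + 16×2 + 14×1 + 10×4 + 9×3 + 10×2 = 250
Pink: 20×5 + 19×4 + 20×1 + 16×5 + 14×2 + 10×2 + 9×1 + 10×5 = 383
Yellow: 20×4 + 19×5 + 20×3 + 16×4 + 14×5 + 10×1 + 9×5 + 10×1 = 434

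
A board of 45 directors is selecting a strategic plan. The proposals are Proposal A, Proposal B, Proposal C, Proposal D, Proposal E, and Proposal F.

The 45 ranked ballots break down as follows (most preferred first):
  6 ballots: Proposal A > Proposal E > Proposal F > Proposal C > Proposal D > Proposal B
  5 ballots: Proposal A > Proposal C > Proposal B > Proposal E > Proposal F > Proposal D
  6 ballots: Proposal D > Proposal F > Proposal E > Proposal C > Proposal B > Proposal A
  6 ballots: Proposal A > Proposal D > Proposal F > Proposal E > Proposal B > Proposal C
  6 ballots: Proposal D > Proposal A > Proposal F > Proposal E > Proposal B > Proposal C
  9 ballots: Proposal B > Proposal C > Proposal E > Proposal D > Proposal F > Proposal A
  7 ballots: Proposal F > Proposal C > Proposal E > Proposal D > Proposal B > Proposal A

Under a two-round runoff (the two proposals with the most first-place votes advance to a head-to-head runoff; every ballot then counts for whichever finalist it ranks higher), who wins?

Round 1 first-place votes: Proposal A 17, Proposal B 9, Proposal C 0, Proposal D 12, Proposal E 0, Proposal F 7. Proposal A and Proposal D advance.
Runoff: Proposal A is ranked above Proposal D on 17 ballots, Proposal D above Proposal A on 28.

Proposal D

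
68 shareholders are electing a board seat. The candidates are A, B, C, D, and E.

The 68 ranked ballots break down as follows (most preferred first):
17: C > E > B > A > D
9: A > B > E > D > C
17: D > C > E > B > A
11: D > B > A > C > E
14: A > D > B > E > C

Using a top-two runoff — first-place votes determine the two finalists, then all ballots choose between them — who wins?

Round 1 first-place votes: A 23, B 0, C 17, D 28, E 0. D and A advance.
Runoff: D is ranked above A on 28 ballots, A above D on 40.

A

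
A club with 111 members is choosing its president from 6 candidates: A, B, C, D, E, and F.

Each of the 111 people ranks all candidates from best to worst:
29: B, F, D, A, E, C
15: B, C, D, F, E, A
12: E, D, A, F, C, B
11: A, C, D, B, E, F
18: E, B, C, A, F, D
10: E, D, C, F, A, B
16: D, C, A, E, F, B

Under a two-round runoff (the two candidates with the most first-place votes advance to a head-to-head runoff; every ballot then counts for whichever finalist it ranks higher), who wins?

E

Round 1 first-place votes: A 11, B 44, C 0, D 16, E 40, F 0. B and E advance.
Runoff: B is ranked above E on 55 ballots, E above B on 56.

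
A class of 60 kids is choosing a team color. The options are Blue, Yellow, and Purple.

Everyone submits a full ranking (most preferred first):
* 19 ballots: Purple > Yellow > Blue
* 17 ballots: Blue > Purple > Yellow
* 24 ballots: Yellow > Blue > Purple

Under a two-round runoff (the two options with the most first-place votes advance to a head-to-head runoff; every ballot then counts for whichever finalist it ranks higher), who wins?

Round 1 first-place votes: Blue 17, Yellow 24, Purple 19. Yellow and Purple advance.
Runoff: Yellow is ranked above Purple on 24 ballots, Purple above Yellow on 36.

Purple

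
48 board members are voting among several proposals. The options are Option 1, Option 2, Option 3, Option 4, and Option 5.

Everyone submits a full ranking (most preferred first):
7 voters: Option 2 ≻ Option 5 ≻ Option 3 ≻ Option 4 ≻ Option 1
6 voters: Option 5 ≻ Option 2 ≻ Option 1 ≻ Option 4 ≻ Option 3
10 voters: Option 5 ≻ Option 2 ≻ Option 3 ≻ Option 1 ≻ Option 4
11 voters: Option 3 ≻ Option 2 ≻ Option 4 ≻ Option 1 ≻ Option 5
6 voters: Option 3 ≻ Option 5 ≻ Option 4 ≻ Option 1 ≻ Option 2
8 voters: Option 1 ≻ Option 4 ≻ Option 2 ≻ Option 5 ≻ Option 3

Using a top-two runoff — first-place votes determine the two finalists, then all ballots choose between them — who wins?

Round 1 first-place votes: Option 1 8, Option 2 7, Option 3 17, Option 4 0, Option 5 16. Option 3 and Option 5 advance.
Runoff: Option 3 is ranked above Option 5 on 17 ballots, Option 5 above Option 3 on 31.

Option 5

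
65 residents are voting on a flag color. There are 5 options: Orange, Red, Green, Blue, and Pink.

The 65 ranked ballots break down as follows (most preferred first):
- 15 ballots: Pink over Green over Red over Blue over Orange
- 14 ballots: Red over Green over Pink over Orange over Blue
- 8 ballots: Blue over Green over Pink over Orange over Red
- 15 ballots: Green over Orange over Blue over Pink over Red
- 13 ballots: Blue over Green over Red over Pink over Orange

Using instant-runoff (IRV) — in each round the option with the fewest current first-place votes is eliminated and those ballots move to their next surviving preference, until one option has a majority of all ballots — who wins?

Round 1: Orange 0, Red 14, Green 15, Blue 21, Pink 15. Orange eliminated.
Round 2: Red 14, Green 15, Blue 21, Pink 15. Red eliminated.
Round 3: Green 29, Blue 21, Pink 15. Pink eliminated.
Round 4: Green 44, Blue 21. Green has a majority (≥33).

Green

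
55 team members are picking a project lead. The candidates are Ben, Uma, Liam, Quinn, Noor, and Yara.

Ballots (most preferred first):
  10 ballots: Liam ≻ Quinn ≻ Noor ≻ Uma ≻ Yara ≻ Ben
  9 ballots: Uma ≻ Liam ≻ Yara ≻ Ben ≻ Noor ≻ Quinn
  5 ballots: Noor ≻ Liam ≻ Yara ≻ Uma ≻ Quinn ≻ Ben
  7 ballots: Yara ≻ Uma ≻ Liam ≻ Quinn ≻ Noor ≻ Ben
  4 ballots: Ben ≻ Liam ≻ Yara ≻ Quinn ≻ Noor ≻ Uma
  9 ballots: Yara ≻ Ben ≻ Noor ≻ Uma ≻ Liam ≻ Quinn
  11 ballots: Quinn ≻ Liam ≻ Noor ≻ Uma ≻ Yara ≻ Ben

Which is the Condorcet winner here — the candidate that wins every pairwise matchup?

Liam

Liam vs Ben: 42–13
Liam vs Uma: 30–25
Liam vs Quinn: 44–11
Liam vs Noor: 41–14
Liam vs Yara: 39–16
Liam beats every other candidate.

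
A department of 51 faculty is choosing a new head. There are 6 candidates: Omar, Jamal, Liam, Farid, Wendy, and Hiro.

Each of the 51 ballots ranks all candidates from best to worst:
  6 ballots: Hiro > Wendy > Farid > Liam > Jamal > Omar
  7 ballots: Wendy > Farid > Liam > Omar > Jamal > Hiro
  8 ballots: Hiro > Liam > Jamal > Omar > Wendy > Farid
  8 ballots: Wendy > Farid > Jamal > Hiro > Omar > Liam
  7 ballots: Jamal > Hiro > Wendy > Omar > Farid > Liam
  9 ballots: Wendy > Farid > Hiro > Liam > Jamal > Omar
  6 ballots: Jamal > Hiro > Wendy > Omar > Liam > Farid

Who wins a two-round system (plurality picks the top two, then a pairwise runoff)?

Round 1 first-place votes: Omar 0, Jamal 13, Liam 0, Farid 0, Wendy 24, Hiro 14. Wendy and Hiro advance.
Runoff: Wendy is ranked above Hiro on 24 ballots, Hiro above Wendy on 27.

Hiro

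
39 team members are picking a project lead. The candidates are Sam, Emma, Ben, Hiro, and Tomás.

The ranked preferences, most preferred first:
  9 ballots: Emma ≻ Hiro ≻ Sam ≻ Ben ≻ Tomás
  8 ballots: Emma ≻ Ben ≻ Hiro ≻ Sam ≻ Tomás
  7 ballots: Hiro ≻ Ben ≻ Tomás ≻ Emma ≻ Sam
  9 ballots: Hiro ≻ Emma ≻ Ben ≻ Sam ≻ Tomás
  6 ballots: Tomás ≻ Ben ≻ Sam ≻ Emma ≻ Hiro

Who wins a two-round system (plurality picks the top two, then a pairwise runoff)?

Emma

Round 1 first-place votes: Sam 0, Emma 17, Ben 0, Hiro 16, Tomás 6. Emma and Hiro advance.
Runoff: Emma is ranked above Hiro on 23 ballots, Hiro above Emma on 16.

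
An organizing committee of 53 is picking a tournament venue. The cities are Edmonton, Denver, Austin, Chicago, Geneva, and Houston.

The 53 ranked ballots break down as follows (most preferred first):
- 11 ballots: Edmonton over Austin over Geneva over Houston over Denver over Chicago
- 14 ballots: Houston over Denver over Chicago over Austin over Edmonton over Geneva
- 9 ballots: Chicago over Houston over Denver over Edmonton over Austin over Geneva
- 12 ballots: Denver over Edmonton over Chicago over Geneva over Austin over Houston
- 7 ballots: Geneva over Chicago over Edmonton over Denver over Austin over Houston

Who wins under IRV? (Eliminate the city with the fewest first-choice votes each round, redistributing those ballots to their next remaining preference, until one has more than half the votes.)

Chicago

Round 1: Edmonton 11, Denver 12, Austin 0, Chicago 9, Geneva 7, Houston 14. Austin eliminated.
Round 2: Edmonton 11, Denver 12, Chicago 9, Geneva 7, Houston 14. Geneva eliminated.
Round 3: Edmonton 11, Denver 12, Chicago 16, Houston 14. Edmonton eliminated.
Round 4: Denver 12, Chicago 16, Houston 25. Denver eliminated.
Round 5: Chicago 28, Houston 25. Chicago has a majority (≥27).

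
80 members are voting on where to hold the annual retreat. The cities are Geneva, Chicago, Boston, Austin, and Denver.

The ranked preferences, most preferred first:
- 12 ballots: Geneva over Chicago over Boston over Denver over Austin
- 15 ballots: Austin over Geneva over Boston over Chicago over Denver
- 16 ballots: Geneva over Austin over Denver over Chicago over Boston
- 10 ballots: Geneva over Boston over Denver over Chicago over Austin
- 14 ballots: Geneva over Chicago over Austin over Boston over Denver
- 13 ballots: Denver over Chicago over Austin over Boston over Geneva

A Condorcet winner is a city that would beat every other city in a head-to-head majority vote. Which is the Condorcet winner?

Geneva

Geneva vs Chicago: 67–13
Geneva vs Boston: 67–13
Geneva vs Austin: 52–28
Geneva vs Denver: 67–13
Geneva beats every other city.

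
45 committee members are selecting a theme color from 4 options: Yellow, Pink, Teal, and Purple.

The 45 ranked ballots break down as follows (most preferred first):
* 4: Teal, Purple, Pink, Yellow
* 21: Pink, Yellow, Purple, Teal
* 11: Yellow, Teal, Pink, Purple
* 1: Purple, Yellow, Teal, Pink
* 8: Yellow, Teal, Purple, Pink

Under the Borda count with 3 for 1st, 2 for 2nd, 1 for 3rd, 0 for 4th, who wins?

Yellow

Yellow: 4×0 + 21×2 + 11×3 + 1×2 + 8×3 = 101
Pink: 4×1 + 21×3 + 11×1 + 1×0 + 8×0 = 78
Teal: 4×3 + 21×0 + 11×2 + 1×1 + 8×2 = 51
Purple: 4×2 + 21×1 + 11×0 + 1×3 + 8×1 = 40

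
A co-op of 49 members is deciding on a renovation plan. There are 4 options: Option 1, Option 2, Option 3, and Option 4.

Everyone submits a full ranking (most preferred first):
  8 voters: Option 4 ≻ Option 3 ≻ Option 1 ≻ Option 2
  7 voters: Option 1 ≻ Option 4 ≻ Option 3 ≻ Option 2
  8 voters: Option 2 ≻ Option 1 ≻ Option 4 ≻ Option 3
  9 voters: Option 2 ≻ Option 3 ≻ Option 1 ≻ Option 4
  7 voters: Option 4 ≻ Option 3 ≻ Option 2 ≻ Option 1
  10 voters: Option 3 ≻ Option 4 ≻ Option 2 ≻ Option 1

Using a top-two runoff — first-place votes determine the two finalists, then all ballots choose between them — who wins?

Option 4

Round 1 first-place votes: Option 1 7, Option 2 17, Option 3 10, Option 4 15. Option 2 and Option 4 advance.
Runoff: Option 2 is ranked above Option 4 on 17 ballots, Option 4 above Option 2 on 32.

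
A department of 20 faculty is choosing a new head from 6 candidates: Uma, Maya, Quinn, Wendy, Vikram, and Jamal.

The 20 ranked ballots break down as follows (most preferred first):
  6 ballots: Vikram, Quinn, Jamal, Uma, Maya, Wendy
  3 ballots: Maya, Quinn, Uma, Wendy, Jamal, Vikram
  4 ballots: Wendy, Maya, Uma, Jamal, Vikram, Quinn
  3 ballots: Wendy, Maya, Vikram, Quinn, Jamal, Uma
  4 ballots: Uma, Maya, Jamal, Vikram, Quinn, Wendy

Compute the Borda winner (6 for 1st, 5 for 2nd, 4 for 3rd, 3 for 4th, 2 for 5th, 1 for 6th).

Uma: 6×3 + 3×4 + 4×4 + 3×1 + 4×6 = 73
Maya: 6×2 + 3×6 + 4×5 + 3×5 + 4×5 = 85
Quinn: 6×5 + 3×5 + 4×1 + 3×3 + 4×2 = 66
Wendy: 6×1 + 3×3 + 4×6 + 3×6 + 4×1 = 61
Vikram: 6×6 + 3×1 + 4×2 + 3×4 + 4×3 = 71
Jamal: 6×4 + 3×2 + 4×3 + 3×2 + 4×4 = 64

Maya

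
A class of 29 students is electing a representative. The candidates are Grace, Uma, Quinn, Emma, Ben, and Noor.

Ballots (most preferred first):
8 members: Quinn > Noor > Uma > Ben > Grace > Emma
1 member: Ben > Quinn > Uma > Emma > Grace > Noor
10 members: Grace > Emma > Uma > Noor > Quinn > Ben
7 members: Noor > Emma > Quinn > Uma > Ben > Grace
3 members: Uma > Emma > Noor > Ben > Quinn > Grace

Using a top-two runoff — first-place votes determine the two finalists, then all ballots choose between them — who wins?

Round 1 first-place votes: Grace 10, Uma 3, Quinn 8, Emma 0, Ben 1, Noor 7. Grace and Quinn advance.
Runoff: Grace is ranked above Quinn on 10 ballots, Quinn above Grace on 19.

Quinn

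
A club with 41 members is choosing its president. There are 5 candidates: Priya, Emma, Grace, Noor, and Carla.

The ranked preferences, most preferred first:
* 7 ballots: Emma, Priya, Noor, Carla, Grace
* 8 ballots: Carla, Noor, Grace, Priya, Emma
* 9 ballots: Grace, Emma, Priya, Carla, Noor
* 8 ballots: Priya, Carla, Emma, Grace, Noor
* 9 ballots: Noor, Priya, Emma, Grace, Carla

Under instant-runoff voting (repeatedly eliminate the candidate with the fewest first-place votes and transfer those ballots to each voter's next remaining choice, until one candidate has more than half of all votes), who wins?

Round 1: Priya 8, Emma 7, Grace 9, Noor 9, Carla 8. Emma eliminated.
Round 2: Priya 15, Grace 9, Noor 9, Carla 8. Carla eliminated.
Round 3: Priya 15, Grace 9, Noor 17. Grace eliminated.
Round 4: Priya 24, Noor 17. Priya has a majority (≥21).

Priya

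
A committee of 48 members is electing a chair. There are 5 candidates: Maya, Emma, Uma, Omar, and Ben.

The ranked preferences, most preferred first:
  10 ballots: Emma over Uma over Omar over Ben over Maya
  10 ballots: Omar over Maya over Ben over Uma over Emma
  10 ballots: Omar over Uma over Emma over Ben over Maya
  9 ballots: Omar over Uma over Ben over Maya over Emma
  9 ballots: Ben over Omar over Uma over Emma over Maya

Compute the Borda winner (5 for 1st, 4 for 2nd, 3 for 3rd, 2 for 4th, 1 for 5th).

Maya: 10×1 + 10×4 + 10×1 + 9×2 + 9×1 = 87
Emma: 10×5 + 10×1 + 10×3 + 9×1 + 9×2 = 117
Uma: 10×4 + 10×2 + 10×4 + 9×4 + 9×3 = 163
Omar: 10×3 + 10×5 + 10×5 + 9×5 + 9×4 = 211
Ben: 10×2 + 10×3 + 10×2 + 9×3 + 9×5 = 142

Omar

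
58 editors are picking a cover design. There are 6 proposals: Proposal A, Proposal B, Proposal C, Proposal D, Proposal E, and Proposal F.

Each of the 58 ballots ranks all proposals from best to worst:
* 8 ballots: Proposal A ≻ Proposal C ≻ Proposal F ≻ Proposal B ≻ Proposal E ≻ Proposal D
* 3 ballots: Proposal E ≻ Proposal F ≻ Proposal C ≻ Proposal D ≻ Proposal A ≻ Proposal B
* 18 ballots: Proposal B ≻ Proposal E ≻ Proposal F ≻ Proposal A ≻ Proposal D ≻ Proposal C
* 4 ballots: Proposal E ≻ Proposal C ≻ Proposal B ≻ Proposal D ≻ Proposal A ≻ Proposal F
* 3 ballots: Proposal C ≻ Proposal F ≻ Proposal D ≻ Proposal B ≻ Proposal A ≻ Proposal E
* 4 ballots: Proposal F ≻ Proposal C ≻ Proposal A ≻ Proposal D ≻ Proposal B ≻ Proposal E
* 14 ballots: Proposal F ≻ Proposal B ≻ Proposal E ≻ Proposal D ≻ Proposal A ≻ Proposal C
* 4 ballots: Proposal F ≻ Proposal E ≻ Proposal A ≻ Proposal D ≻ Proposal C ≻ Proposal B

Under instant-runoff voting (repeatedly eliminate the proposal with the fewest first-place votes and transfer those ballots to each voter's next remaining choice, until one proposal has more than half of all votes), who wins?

Proposal F

Round 1: Proposal A 8, Proposal B 18, Proposal C 3, Proposal D 0, Proposal E 7, Proposal F 22. Proposal D eliminated.
Round 2: Proposal A 8, Proposal B 18, Proposal C 3, Proposal E 7, Proposal F 22. Proposal C eliminated.
Round 3: Proposal A 8, Proposal B 18, Proposal E 7, Proposal F 25. Proposal E eliminated.
Round 4: Proposal A 8, Proposal B 22, Proposal F 28. Proposal A eliminated.
Round 5: Proposal B 22, Proposal F 36. Proposal F has a majority (≥30).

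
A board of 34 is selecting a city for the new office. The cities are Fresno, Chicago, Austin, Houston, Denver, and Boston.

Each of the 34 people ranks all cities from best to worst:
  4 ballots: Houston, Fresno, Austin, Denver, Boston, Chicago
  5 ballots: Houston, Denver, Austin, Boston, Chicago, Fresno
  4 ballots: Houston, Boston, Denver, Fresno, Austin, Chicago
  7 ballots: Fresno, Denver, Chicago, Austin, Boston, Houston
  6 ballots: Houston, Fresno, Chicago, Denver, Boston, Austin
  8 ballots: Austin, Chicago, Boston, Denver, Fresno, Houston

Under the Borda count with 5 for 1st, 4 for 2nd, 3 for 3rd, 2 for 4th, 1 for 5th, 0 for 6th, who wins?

Denver

Fresno: 4×4 + 5×0 + 4×2 + 7×5 + 6×4 + 8×1 = 91
Chicago: 4×0 + 5×1 + 4×0 + 7×3 + 6×3 + 8×4 = 76
Austin: 4×3 + 5×3 + 4×1 + 7×2 + 6×0 + 8×5 = 85
Houston: 4×5 + 5×5 + 4×5 + 7×0 + 6×5 + 8×0 = 95
Denver: 4×2 + 5×4 + 4×3 + 7×4 + 6×2 + 8×2 = 96
Boston: 4×1 + 5×2 + 4×4 + 7×1 + 6×1 + 8×3 = 67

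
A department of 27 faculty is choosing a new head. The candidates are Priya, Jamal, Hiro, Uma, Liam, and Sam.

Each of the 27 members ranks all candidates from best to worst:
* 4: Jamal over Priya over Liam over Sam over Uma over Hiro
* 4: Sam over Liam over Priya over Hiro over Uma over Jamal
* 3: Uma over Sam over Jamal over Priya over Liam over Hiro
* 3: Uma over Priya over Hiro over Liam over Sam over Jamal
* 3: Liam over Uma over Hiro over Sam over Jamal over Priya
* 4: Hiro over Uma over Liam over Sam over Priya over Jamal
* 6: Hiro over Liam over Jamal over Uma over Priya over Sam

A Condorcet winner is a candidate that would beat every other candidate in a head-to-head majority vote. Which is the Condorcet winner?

Liam

Liam vs Priya: 17–10
Liam vs Jamal: 20–7
Liam vs Hiro: 14–13
Liam vs Uma: 17–10
Liam vs Sam: 20–7
Liam beats every other candidate.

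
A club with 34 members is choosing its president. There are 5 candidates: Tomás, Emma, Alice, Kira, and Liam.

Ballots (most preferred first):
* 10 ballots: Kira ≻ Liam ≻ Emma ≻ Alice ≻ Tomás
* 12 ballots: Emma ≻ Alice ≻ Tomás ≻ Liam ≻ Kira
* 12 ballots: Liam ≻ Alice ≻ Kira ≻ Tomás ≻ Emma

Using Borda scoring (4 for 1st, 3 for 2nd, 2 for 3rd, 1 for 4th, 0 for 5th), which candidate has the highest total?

Liam

Tomás: 10×0 + 12×2 + 12×1 = 36
Emma: 10×2 + 12×4 + 12×0 = 68
Alice: 10×1 + 12×3 + 12×3 = 82
Kira: 10×4 + 12×0 + 12×2 = 64
Liam: 10×3 + 12×1 + 12×4 = 90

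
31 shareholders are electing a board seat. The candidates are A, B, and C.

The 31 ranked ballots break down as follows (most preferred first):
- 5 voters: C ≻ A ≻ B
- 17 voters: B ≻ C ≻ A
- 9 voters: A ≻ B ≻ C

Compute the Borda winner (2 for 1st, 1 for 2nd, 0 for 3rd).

A: 5×1 + 17×0 + 9×2 = 23
B: 5×0 + 17×2 + 9×1 = 43
C: 5×2 + 17×1 + 9×0 = 27

B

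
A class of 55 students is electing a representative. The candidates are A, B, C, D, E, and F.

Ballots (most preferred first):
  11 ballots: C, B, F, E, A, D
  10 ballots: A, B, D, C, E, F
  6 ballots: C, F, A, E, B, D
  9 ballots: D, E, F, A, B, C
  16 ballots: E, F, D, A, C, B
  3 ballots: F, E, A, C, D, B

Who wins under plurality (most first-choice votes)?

C

First-place votes: A 10, B 0, C 17, D 9, E 16, F 3.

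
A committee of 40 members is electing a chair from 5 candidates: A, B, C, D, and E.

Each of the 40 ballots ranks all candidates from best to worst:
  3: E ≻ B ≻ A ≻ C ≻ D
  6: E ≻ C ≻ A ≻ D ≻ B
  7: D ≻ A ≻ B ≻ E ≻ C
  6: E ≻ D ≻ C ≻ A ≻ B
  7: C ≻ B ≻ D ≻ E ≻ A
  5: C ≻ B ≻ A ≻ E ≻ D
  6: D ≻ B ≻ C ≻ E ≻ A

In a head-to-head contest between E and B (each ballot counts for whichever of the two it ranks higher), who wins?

B

E is ranked above B on 15 ballots; B above E on 25.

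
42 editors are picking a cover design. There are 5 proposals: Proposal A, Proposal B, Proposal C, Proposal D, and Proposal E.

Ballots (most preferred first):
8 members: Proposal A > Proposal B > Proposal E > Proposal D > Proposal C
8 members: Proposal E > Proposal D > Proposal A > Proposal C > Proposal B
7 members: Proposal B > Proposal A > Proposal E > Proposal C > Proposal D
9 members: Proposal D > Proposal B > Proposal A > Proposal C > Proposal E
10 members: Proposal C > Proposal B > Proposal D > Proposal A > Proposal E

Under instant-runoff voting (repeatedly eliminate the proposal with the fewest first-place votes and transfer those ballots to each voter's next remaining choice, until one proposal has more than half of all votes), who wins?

Proposal D

Round 1: Proposal A 8, Proposal B 7, Proposal C 10, Proposal D 9, Proposal E 8. Proposal B eliminated.
Round 2: Proposal A 15, Proposal C 10, Proposal D 9, Proposal E 8. Proposal E eliminated.
Round 3: Proposal A 15, Proposal C 10, Proposal D 17. Proposal C eliminated.
Round 4: Proposal A 15, Proposal D 27. Proposal D has a majority (≥22).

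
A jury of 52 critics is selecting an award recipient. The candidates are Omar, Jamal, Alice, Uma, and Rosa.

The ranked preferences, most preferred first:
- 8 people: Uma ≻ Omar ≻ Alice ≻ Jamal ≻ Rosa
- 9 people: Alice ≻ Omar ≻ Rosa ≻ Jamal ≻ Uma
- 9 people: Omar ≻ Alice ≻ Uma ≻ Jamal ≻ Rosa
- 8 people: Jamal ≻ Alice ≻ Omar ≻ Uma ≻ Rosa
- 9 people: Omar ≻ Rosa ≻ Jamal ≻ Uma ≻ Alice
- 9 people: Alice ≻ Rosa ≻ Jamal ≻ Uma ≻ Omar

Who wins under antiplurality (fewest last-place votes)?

Last-place votes: Omar 9, Jamal 0, Alice 9, Uma 9, Rosa 25.

Jamal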